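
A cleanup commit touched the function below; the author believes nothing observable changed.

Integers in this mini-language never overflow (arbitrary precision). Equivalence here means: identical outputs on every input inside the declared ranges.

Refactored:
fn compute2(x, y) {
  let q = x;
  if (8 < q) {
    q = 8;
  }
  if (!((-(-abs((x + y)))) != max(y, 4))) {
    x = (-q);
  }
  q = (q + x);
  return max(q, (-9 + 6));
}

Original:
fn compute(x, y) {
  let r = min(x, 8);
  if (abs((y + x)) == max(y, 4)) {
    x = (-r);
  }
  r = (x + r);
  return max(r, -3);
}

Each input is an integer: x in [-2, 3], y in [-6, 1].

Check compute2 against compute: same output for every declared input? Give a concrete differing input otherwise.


This is a faithful refactor — branching structure differs; and comparison usage differs; and constant usage differs; and statement counts differ; and min/max/abs usage differs; and arithmetic usage differs; and local variable names differ; and boolean connective usage differs, but the computed results match everywhere.
Tracing x=1, y=-6: compute: r=1, then (abs((y + x)) == max(y, 4)) is false, then r=2, then returns 2 | compute2: q=1, then (8 < q) is false, then (!((-(-abs((x + y)))) != max(y, 4))) is false, then q=2, then returns 2 — matching result 2.
Every one of the 48 inputs gives matching results.
verdict: equivalent


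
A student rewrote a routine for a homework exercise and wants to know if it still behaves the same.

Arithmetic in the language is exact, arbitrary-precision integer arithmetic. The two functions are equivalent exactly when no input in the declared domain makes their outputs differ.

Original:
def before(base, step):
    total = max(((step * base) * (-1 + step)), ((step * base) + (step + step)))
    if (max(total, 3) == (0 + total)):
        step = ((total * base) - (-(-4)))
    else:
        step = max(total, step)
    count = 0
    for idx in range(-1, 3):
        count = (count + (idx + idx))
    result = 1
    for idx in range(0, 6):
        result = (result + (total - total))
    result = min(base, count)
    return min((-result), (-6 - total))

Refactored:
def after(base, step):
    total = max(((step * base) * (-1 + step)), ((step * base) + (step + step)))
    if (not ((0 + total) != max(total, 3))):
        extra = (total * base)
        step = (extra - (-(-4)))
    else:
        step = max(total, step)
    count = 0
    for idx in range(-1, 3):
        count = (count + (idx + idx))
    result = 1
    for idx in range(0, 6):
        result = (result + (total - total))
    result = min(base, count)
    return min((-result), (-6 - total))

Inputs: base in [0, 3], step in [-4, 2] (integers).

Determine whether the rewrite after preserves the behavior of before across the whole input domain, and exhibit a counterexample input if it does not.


Side by side, the visible changes include: boolean connective usage differs, comparison usage differs, local variable names differ, statement counts differ.
One worked example (base=0, step=0) — before: total=0, then (max(total, 3) == (0 + total)) is false, then step=0, then count=0, then (idx=-1), then count=-2, then (idx=0), then count=-2, then (idx=1), then count=0, then (idx=2), then count=4, then result=1, then (idx=0), then result=1, then (idx=1), then result=1, then (idx=2), then result=1, then (idx=3), then result=1, then (idx=4), then result=1, then (idx=5), then result=1, then result=0, then returns -6; after: total=0, then (not ((0 + total) != max(total, 3))) is false, then step=0, then count=0, then (idx=-1), then count=-2, then (idx=0), then count=-2, then (idx=1), then count=0, then (idx=2), then count=4, then result=1, then (idx=0), then result=1, then (idx=1), then result=1, then (idx=2), then result=1, then (idx=3), then result=1, then (idx=4), then result=1, then (idx=5), then result=1, then result=0, then returns -6; agreement on -6.
An exhaustive pass over the 28 declared inputs shows identical outputs.
verdict: equivalent


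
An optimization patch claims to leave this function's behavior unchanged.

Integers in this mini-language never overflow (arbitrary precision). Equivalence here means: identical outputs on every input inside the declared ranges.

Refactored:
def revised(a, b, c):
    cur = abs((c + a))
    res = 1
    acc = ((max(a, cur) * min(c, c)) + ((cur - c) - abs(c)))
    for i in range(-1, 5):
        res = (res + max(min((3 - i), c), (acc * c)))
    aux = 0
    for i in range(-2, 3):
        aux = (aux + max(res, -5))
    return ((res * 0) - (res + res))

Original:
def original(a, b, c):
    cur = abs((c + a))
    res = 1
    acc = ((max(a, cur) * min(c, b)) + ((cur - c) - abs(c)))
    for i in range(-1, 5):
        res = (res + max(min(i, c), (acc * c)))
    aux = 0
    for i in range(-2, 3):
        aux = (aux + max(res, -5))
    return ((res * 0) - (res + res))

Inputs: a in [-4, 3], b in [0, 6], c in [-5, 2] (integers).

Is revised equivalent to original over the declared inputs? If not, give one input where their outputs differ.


Consider the input a=-4, b=0, c=1.
original: cur = 3; res = 1; acc = 1; [i=-1]; res = 2; [i=0]; res = 3; [i=1]; res = 4; [i=2]; res = 5; [i=3]; res = 6; [i=4]; res = 7; aux = 0; [i=-2]; aux = 7; [i=-1]; aux = 14; [i=0]; aux = 21; [i=1]; aux = 28; [i=2]; aux = 35; return -14
revised: cur = 3; res = 1; acc = 4; [i=-1]; res = 5; [i=0]; res = 9; [i=1]; res = 13; [i=2]; res = 17; [i=3]; res = 21; [i=4]; res = 25; aux = 0; [i=-2]; aux = 25; [i=-1]; aux = 50; [i=0]; aux = 75; [i=1]; aux = 100; [i=2]; aux = 125; return -50
-14 against -50: the behavior changed.
verdict: not equivalent; witness: a=-4, b=0, c=1


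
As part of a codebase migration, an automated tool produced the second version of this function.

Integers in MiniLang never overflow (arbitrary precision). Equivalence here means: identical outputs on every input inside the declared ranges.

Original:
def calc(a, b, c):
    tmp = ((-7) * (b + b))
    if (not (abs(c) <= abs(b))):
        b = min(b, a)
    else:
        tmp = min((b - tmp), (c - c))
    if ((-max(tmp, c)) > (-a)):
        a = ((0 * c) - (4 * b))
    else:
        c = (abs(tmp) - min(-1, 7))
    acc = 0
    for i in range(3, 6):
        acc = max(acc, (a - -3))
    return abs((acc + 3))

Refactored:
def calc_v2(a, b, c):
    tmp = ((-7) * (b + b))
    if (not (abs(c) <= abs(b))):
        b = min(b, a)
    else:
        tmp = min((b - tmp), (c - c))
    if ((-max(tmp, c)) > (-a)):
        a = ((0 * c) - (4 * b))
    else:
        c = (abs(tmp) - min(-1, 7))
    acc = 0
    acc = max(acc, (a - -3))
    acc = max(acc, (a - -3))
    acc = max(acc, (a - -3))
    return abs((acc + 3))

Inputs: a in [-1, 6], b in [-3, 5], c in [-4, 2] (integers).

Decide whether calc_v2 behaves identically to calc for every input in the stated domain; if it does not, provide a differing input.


Side by side, the visible changes include: loop structure differs; min/max/abs usage differs; statement counts differ; local variable names differ; constant usage differs; arithmetic usage differs.
Tracing a=1, b=-1, c=1: calc: tmp = 14; (not (abs(c) <= abs(b))) -> false; tmp = -15; ((-max(tmp, c)) > (-a)) -> false; c = 16; acc = 0; [i=3]; acc = 4; [i=4]; acc = 4; [i=5]; acc = 4; return 7 | calc_v2: tmp = 14; (not (abs(c) <= abs(b))) -> false; tmp = -15; ((-max(tmp, c)) > (-a)) -> false; c = 16; acc = 0; acc = 4; acc = 4; acc = 4; return 7 — matching result 7.
Checked all 504 inputs in the declared domain: the outputs agree on every one.
verdict: equivalent


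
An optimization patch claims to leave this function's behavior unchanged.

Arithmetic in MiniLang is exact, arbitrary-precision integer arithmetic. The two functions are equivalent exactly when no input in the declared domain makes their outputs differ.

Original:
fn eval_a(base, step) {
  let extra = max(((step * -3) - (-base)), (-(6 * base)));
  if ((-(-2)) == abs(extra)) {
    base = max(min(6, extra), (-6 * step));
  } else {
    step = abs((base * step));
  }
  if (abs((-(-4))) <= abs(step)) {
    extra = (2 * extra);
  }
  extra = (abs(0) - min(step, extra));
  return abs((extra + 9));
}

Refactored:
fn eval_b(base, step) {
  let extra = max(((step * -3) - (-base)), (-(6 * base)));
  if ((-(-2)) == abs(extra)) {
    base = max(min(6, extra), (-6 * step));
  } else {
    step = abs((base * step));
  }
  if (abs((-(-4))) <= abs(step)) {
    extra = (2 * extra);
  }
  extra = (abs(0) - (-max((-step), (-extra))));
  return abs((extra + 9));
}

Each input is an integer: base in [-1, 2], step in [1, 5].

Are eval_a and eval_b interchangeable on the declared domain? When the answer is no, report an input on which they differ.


Although min/max/abs usage differs, 20/20 inputs agree.
verdict: equivalent


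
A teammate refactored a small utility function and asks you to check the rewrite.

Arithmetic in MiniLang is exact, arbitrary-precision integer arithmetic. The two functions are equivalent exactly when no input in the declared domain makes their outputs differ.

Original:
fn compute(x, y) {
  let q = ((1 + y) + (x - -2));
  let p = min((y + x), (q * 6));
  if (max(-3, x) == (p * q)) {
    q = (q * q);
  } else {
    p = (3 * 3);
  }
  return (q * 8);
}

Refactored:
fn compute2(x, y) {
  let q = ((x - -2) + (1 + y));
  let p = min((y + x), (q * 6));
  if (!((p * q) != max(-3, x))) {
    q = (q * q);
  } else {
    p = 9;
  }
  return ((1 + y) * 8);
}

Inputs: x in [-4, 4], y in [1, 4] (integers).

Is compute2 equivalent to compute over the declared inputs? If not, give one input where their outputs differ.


There is a counterexample at x=-4, y=1: 0 on one side, 16 on the other.
compute: q = 0; p = -3; (max(-3, x) == (p * q)) -> false; p = 9; return 0
compute2: q = 0; p = -3; (!((p * q) != max(-3, x))) -> false; p = 9; return 16
verdict: not equivalent; witness: x=-4, y=1


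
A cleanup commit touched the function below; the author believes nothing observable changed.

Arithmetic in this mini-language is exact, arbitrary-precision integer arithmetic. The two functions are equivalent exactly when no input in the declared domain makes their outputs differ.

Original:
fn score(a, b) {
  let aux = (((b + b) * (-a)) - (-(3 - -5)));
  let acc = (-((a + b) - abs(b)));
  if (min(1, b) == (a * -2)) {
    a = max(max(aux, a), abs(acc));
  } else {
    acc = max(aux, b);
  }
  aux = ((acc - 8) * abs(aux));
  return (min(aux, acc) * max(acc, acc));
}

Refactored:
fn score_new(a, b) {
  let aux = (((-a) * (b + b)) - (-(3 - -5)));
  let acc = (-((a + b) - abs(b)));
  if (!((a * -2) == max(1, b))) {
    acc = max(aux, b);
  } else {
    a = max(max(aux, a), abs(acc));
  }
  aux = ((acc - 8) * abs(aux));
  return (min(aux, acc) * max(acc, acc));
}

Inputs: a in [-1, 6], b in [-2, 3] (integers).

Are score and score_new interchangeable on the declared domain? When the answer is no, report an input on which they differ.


These are not equivalent — on a=-1, b=2 the outputs split (144 vs -84).
score: aux = 12; acc = 1; (min(1, b) == (a * -2)) -> false; acc = 12; aux = 48; return 144
score_new: aux = 12; acc = 1; (!((a * -2) == max(1, b))) -> false; a = 12; aux = -84; return -84
verdict: not equivalent; witness: a=-1, b=2


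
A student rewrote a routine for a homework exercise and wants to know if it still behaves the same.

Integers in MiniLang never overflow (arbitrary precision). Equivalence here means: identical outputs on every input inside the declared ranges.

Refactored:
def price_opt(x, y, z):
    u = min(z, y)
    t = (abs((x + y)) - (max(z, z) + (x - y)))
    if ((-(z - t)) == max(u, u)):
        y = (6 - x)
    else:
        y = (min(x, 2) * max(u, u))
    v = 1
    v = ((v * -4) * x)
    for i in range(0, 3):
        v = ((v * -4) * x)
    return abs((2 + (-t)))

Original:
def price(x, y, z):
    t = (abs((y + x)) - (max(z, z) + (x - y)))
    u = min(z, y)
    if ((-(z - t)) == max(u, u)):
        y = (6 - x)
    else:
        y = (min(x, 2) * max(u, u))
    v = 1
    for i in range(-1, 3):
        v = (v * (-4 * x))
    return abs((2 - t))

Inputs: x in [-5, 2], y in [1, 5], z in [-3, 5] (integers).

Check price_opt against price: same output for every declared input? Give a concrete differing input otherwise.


The two are interchangeable: loop structure differs; and arithmetic usage differs; and statement counts differ; and constant usage differs, and every declared input agrees.
As a probe, take x=0, y=4, z=3: price runs t=5, then u=3, then ((-(z - t)) == max(u, u)) is false, then y=0, then v=1, then (i=-1), then v=0, then (i=0), then v=0, then (i=1), then v=0, then (i=2), then v=0, then returns 3; price_opt runs u=3, then t=5, then ((-(z - t)) == max(u, u)) is false, then y=0, then v=1, then v=0, then (i=0), then v=0, then (i=1), then v=0, then (i=2), then v=0, then returns 3; both end at 3.
Checked all 360 inputs in the declared domain: the outputs agree on every one.
verdict: equivalent


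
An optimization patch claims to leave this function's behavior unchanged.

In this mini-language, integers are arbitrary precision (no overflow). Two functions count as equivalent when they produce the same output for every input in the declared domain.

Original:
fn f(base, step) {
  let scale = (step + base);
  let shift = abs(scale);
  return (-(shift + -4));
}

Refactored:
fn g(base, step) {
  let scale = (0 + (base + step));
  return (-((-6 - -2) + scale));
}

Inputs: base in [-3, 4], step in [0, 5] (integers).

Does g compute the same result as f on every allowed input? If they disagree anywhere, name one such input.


Run the pair on base=-3, step=0.
f: scale := -3 | shift := 3 | result 1
g: scale := -3 | result 7
1 and 7 differ, so these are not the same function on this domain.
verdict: not equivalent; witness: base=-3, step=0


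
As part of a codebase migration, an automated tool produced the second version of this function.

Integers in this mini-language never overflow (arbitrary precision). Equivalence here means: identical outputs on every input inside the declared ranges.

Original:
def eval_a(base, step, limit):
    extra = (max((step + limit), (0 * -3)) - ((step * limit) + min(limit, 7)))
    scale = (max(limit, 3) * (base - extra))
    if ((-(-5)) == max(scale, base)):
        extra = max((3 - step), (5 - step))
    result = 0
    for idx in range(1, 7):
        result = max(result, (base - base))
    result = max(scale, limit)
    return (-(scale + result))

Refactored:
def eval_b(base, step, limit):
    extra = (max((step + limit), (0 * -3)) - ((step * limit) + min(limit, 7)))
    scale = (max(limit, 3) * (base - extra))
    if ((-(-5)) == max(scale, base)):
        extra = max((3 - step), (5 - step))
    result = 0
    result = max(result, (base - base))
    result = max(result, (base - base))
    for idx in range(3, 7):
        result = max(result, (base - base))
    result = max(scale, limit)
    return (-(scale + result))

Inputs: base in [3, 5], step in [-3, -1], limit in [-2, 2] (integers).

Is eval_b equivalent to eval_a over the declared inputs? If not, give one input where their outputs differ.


Although loop structure differs, and statement counts differ, and min/max/abs usage differs, and arithmetic usage differs, 45/45 inputs agree.
verdict: equivalent


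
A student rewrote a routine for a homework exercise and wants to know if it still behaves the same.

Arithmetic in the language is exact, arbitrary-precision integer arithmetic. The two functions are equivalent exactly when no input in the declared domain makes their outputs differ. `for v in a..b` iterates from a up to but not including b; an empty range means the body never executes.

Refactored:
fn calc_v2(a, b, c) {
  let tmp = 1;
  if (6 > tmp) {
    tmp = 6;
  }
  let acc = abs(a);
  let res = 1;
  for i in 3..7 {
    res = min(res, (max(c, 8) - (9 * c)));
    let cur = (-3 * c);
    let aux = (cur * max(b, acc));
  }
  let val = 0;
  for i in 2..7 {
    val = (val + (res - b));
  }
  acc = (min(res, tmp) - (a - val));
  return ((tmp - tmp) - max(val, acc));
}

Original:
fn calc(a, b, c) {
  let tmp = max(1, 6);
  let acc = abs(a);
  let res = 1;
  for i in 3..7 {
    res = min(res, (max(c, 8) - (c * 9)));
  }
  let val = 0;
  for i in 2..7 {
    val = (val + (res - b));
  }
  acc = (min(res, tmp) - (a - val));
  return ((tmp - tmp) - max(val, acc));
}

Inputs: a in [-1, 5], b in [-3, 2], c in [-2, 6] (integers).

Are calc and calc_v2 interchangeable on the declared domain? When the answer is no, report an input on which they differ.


The two versions differ — the changes include comparison usage differs, and statement counts differ, and arithmetic usage differs, and constant usage differs, and local variable names differ, and branching structure differs.
One worked example (a=4, b=-2, c=5) — calc: tmp=6, then acc=4, then res=1, then (i=3), then res=-37, then (i=4), then res=-37, then (i=5), then res=-37, then (i=6), then res=-37, then val=0, then (i=2), then val=-35, then (i=3), then val=-70, then (i=4), then val=-105, then (i=5), then val=-140, then (i=6), then val=-175, then acc=-216, then returns 175; calc_v2: tmp=1, then (6 > tmp) is true, then tmp=6, then acc=4, then res=1, then (i=3), then res=-37, then cur=-15, then aux=-60, then (i=4), then res=-37, then cur=-15, then aux=-60, then (i=5), then res=-37, then cur=-15, then aux=-60, then (i=6), then res=-37, then cur=-15, then aux=-60, then val=0, then (i=2), then val=-35, then (i=3), then val=-70, then (i=4), then val=-105, then (i=5), then val=-140, then (i=6), then val=-175, then acc=-216, then returns 175; agreement on 175.
Every one of the 378 inputs gives matching results.
verdict: equivalent


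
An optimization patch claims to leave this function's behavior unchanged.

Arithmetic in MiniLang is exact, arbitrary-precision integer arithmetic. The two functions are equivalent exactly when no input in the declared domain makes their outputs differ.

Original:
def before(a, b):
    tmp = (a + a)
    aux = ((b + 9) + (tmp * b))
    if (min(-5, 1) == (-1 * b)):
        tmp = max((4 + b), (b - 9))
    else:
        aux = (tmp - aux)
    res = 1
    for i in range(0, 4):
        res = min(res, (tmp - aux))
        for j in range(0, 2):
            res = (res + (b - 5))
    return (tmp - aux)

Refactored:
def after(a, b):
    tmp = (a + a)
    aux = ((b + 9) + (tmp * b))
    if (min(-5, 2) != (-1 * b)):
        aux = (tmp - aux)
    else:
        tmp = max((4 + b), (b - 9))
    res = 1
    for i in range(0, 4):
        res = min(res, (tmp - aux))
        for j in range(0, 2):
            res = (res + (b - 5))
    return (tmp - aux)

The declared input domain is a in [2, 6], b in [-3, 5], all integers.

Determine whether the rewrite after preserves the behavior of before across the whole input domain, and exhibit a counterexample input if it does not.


Equivalent. The edit looks behavioral (`1` became `2`), but over these ranges it never changes the outcome.
An exhaustive pass over the 45 declared inputs shows identical outputs.
Tracing a=5, b=-2: before: tmp becomes 10; next aux becomes -13; next (min(-5, 1) == (-1 * b)) evaluates to false; next aux becomes 23; next res becomes 1; next at i=0:; next res becomes -13; next at j=0:; next res becomes -20; next at j=1:; next res becomes -27; next at i=1:; next res becomes -27; next at j=0:; next res becomes -34; next at j=1:; next res becomes -41; next at i=2:; next res becomes -41; next at j=0:; next res becomes -48; next at j=1:; next res becomes -55; next at i=3:; next res becomes -55; next at j=0:; next res becomes -62; next at j=1:; next res becomes -69; next final value -13 | after: tmp becomes 10; next aux becomes -13; next (min(-5, 2) != (-1 * b)) evaluates to true; next aux becomes 23; next res becomes 1; next at i=0:; next res becomes -13; next at j=0:; next res becomes -20; next at j=1:; next res becomes -27; next at i=1:; next res becomes -27; next at j=0:; next res becomes -34; next at j=1:; next res becomes -41; next at i=2:; next res becomes -41; next at j=0:; next res becomes -48; next at j=1:; next res becomes -55; next at i=3:; next res becomes -55; next at j=0:; next res becomes -62; next at j=1:; next res becomes -69; next final value -13 — matching result -13.
verdict: equivalent


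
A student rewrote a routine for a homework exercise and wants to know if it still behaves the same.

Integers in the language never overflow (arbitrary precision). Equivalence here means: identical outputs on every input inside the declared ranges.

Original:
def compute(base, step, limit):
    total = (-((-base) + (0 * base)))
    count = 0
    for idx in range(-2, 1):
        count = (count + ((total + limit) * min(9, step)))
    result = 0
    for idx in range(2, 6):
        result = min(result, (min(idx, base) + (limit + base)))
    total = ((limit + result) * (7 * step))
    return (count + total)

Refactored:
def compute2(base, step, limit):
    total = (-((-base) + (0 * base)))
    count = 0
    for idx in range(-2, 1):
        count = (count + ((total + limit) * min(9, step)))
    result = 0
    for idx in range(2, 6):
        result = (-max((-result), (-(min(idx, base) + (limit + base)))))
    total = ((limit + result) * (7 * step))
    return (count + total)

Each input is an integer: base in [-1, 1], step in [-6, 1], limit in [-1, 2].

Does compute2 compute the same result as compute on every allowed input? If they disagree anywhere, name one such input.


The two are interchangeable: min/max/abs usage differs, and every declared input agrees.
Spot check at base=1, step=0, limit=-1 — compute: total=1, then count=0, then (idx=-2), then count=0, then (idx=-1), then count=0, then (idx=0), then count=0, then result=0, then (idx=2), then result=0, then (idx=3), then result=0, then (idx=4), then result=0, then (idx=5), then result=0, then total=0, then returns 0. compute2: total=1, then count=0, then (idx=-2), then count=0, then (idx=-1), then count=0, then (idx=0), then count=0, then result=0, then (idx=2), then result=0, then (idx=3), then result=0, then (idx=4), then result=0, then (idx=5), then result=0, then total=0, then returns 0. Both give 0.
Checked all 96 inputs in the declared domain: the outputs agree on every one.
verdict: equivalent


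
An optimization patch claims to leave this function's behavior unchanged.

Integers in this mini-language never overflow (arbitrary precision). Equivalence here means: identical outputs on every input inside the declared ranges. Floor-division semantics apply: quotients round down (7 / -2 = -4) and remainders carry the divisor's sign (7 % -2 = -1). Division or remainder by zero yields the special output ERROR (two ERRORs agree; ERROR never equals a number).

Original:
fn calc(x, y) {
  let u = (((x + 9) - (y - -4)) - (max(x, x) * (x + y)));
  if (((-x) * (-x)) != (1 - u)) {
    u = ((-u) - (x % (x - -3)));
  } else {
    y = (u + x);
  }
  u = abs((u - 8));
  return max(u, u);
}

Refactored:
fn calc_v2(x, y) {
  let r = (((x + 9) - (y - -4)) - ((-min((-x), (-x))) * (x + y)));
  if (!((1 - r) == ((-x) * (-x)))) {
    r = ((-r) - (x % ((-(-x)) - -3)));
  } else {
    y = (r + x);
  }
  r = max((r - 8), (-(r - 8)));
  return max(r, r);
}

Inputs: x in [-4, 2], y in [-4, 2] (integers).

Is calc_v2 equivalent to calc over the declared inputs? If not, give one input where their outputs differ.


Side by side, the visible changes include: boolean connective usage differs, plus min/max/abs usage differs, plus local variable names differ, plus arithmetic usage differs, plus constant usage differs, plus comparison usage differs.
Spot check at x=1, y=-3 — calc: u := 11 | (((-x) * (-x)) != (1 - u)): true | u := -12 | u := 20 | result 20. calc_v2: r := 11 | (!((1 - r) == ((-x) * (-x)))): true | r := -12 | r := 20 | result 20. Both give 20.
Across all 49 domain points the two functions coincide.
verdict: equivalent


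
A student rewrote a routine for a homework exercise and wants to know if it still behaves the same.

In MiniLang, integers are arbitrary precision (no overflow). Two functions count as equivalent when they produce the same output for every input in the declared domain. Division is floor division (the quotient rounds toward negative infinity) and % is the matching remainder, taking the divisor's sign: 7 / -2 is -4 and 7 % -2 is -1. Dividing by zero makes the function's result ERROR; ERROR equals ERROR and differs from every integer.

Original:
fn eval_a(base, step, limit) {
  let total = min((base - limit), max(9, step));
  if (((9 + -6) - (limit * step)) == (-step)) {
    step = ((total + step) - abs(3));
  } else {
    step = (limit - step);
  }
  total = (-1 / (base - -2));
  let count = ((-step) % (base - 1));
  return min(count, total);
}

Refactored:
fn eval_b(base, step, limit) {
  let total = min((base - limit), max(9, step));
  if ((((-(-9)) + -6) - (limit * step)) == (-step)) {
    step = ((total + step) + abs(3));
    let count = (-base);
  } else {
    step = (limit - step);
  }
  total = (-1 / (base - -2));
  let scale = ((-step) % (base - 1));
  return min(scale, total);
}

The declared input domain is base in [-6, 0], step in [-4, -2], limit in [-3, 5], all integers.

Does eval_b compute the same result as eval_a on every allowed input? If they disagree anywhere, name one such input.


Input base=-6, step=-3, limit=0: -2 from eval_a versus -1 from eval_b.
verdict: not equivalent; witness: base=-6, step=-3, limit=0


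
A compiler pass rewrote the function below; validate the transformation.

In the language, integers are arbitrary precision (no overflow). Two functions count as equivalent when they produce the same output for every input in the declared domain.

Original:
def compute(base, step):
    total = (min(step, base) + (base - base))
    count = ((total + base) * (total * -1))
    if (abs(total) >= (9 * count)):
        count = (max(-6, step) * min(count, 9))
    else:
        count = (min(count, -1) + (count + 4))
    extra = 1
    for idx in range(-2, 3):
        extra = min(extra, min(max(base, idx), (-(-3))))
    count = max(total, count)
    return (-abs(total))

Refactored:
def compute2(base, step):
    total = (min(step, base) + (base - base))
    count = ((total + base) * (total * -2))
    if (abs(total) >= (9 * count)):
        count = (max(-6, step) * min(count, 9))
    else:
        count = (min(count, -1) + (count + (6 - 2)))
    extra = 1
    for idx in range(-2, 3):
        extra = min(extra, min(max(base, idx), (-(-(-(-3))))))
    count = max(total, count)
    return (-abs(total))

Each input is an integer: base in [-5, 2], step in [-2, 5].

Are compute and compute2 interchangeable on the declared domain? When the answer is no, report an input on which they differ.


The edit looks behavioral (`-1` became `-2`), but over these ranges it never changes the outcome.
Spot check at base=0, step=0 — compute: total := 0 | count := 0 | (abs(total) >= (9 * count)): true | count := 0 | extra := 1 | iter idx=-2: | extra := 0 | iter idx=-1: | extra := 0 | iter idx=0: | extra := 0 | iter idx=1: | extra := 0 | iter idx=2: | extra := 0 | count := 0 | result 0. compute2: total := 0 | count := 0 | (abs(total) >= (9 * count)): true | count := 0 | extra := 1 | iter idx=-2: | extra := 0 | iter idx=-1: | extra := 0 | iter idx=0: | extra := 0 | iter idx=1: | extra := 0 | iter idx=2: | extra := 0 | count := 0 | result 0. Both give 0.
An exhaustive pass over the 64 declared inputs shows identical outputs.
verdict: equivalent


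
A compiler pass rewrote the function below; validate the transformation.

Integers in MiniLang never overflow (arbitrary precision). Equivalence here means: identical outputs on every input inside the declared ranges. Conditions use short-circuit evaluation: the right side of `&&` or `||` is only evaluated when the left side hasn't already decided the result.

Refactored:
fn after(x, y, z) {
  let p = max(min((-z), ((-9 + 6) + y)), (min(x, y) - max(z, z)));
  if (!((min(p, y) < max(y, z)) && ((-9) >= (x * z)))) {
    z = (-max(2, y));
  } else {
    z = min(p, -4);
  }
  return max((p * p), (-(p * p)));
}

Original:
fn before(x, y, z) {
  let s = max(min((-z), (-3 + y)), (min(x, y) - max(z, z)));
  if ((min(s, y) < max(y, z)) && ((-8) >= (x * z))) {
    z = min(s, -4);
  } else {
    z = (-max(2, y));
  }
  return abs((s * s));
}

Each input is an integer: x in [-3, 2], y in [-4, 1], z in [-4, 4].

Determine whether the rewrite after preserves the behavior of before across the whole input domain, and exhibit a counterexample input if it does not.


Equivalent. Although `8` became `9`, no input in the stated domain can expose it.
Across all 324 domain points the two functions coincide.
One worked example (x=1, y=1, z=1) — before: s=0, then ((min(s, y) < max(y, z)) && ((-8) >= (x * z))) is false, then z=-2, then returns 0; after: p=0, then (!((min(p, y) < max(y, z)) && ((-9) >= (x * z)))) is true, then z=-2, then returns 0; agreement on 0.
verdict: equivalent


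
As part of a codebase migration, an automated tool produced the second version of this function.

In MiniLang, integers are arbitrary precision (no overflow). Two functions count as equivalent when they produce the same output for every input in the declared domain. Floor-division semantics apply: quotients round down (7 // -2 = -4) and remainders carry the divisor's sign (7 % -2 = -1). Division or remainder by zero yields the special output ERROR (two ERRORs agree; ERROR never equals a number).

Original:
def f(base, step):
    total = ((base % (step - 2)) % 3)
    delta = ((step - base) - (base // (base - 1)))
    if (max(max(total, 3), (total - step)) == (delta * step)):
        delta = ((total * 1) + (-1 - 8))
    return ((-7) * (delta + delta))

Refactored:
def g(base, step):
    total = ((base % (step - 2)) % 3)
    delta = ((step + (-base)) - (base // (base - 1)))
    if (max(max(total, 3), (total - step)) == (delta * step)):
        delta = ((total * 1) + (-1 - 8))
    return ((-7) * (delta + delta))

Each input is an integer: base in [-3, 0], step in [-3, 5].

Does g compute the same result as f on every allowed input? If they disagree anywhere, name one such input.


Changes here: arithmetic usage differs; the full 36-point sweep finds no disagreement.
verdict: equivalent


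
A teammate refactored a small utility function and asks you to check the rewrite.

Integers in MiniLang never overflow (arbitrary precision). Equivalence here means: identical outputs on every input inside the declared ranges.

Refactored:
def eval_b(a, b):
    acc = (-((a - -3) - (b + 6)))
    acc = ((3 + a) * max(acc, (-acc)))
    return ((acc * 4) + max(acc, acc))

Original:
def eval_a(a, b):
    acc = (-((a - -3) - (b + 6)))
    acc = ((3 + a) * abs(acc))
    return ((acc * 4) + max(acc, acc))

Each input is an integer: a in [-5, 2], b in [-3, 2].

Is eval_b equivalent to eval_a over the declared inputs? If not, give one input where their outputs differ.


The two are interchangeable: min/max/abs usage differs, and every declared input agrees.
One worked example (a=-5, b=-2) — eval_a: acc = 6; acc = -12; return -60; eval_b: acc = 6; acc = -12; return -60; agreement on -60.
Across all 48 domain points the two functions coincide.
verdict: equivalent


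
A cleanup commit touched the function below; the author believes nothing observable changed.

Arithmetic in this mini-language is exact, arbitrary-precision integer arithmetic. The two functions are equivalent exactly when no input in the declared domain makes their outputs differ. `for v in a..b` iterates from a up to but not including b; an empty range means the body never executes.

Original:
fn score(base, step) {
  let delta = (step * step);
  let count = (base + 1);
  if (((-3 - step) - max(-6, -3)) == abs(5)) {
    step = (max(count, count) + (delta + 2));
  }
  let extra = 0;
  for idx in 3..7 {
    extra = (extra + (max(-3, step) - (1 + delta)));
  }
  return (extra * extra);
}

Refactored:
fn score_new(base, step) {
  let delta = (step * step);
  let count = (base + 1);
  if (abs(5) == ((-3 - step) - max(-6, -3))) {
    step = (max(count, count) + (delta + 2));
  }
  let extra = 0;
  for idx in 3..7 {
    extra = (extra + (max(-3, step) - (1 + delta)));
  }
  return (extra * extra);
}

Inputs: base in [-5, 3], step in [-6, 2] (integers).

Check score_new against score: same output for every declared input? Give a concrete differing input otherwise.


The two are interchangeable: same computation, different form, and every declared input agrees.
Spot check at base=1, step=-6 — score: delta := 36 | count := 2 | (((-3 - step) - max(-6, -3)) == abs(5)): false | extra := 0 | iter idx=3: | extra := -40 | iter idx=4: | extra := -80 | iter idx=5: | extra := -120 | iter idx=6: | extra := -160 | result 25600. score_new: delta := 36 | count := 2 | (abs(5) == ((-3 - step) - max(-6, -3))): false | extra := 0 | iter idx=3: | extra := -40 | iter idx=4: | extra := -80 | iter idx=5: | extra := -120 | iter idx=6: | extra := -160 | result 25600. Both give 25600.
Every one of the 81 inputs gives matching results.
verdict: equivalent


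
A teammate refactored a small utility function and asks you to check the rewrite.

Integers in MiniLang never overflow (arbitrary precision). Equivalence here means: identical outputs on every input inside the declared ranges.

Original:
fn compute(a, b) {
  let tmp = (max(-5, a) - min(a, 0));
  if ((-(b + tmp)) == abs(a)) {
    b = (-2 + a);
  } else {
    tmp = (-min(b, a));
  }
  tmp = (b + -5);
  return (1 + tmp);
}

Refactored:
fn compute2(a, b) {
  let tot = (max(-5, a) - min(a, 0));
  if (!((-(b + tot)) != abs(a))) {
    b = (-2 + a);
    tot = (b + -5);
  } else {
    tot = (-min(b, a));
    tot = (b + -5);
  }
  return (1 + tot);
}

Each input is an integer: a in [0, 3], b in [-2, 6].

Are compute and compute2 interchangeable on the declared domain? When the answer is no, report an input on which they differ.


This is a faithful refactor — boolean connective usage differs; and local variable names differ; and arithmetic usage differs; and statement counts differ; and comparison usage differs; and constant usage differs, but the computed results match everywhere.
Tracing a=0, b=-2: compute: tmp becomes 0; next ((-(b + tmp)) == abs(a)) evaluates to false; next tmp becomes 2; next tmp becomes -7; next final value -6 | compute2: tot becomes 0; next (!((-(b + tot)) != abs(a))) evaluates to false; next tot becomes 2; next tot becomes -7; next final value -6 — matching result -6.
Checked all 36 inputs in the declared domain: the outputs agree on every one.
verdict: equivalent


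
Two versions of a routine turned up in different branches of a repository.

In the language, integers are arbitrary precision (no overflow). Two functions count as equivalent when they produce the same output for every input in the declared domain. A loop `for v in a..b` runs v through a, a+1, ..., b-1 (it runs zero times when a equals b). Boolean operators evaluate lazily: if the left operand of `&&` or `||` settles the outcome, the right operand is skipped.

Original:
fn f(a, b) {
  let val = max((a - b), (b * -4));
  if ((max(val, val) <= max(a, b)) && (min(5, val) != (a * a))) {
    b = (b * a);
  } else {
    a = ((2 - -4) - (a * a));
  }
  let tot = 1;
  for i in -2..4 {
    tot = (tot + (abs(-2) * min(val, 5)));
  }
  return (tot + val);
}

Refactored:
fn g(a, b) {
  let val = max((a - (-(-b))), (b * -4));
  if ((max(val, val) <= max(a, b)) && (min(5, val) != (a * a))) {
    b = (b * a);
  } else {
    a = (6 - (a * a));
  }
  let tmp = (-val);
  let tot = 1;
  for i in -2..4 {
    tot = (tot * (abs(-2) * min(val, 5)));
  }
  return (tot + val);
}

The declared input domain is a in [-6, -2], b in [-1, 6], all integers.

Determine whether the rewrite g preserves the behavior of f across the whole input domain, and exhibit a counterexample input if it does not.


Input a=-6, b=-1: 53 from f versus 262148 from g.
verdict: not equivalent; witness: a=-6, b=-1


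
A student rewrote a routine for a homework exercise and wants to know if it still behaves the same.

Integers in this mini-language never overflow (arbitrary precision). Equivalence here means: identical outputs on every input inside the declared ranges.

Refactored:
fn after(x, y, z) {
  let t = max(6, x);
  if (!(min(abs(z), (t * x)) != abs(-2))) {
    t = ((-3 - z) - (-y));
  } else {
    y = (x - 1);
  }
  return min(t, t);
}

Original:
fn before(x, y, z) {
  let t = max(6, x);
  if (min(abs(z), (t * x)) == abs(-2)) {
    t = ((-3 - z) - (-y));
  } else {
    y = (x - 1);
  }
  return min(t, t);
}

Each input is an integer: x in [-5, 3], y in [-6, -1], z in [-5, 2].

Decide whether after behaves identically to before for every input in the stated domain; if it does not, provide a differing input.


Changes here: comparison usage differs, and boolean connective usage differs; the full 432-point sweep finds no disagreement.
verdict: equivalent


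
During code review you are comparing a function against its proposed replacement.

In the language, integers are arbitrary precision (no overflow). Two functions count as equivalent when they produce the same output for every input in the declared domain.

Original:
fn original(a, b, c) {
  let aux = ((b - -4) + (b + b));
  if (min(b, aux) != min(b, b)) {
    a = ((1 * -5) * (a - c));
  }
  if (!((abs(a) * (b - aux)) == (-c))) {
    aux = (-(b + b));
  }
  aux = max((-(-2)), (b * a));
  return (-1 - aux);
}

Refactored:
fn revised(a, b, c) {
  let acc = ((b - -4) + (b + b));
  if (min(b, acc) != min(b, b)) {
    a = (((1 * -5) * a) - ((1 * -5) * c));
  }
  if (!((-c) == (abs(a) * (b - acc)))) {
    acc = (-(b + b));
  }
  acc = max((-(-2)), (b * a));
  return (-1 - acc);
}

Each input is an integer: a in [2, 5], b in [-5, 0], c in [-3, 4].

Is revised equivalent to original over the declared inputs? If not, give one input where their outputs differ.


Comparing the listings, the differences include: local variable names differ, plus arithmetic usage differs, plus constant usage differs.
Spot check at a=3, b=-4, c=1 — original: aux becomes -8; next (min(b, aux) != min(b, b)) evaluates to true; next a becomes -10; next (!((abs(a) * (b - aux)) == (-c))) evaluates to true; next aux becomes 8; next aux becomes 40; next final value -41. revised: acc becomes -8; next (min(b, acc) != min(b, b)) evaluates to true; next a becomes -10; next (!((-c) == (abs(a) * (b - acc)))) evaluates to true; next acc becomes 8; next acc becomes 40; next final value -41. Both give -41.
Every one of the 192 inputs gives matching results.
verdict: equivalent


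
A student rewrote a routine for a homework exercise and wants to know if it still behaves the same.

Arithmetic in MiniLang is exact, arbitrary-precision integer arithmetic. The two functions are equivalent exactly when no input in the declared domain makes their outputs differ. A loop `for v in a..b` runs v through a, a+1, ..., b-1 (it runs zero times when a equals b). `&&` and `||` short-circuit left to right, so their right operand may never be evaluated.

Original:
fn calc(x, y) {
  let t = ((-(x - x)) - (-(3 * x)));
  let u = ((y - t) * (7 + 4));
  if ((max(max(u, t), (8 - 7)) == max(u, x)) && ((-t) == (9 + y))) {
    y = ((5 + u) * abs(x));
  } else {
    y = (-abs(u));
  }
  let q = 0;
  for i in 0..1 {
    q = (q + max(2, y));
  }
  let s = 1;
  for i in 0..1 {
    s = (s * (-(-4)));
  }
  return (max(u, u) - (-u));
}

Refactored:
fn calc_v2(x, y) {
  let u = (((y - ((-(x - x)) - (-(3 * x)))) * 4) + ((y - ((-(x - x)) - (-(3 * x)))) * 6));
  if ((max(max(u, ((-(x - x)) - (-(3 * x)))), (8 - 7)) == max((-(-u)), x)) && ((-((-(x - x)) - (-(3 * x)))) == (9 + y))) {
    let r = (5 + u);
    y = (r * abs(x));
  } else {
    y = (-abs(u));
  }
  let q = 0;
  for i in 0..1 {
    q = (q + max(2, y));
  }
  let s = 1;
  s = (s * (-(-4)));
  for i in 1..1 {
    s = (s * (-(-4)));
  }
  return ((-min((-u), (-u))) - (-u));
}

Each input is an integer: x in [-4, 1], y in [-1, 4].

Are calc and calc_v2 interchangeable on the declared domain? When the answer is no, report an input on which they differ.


x=-4, y=-1 yields 242 from calc but 220 from calc_v2.
verdict: not equivalent; witness: x=-4, y=-1


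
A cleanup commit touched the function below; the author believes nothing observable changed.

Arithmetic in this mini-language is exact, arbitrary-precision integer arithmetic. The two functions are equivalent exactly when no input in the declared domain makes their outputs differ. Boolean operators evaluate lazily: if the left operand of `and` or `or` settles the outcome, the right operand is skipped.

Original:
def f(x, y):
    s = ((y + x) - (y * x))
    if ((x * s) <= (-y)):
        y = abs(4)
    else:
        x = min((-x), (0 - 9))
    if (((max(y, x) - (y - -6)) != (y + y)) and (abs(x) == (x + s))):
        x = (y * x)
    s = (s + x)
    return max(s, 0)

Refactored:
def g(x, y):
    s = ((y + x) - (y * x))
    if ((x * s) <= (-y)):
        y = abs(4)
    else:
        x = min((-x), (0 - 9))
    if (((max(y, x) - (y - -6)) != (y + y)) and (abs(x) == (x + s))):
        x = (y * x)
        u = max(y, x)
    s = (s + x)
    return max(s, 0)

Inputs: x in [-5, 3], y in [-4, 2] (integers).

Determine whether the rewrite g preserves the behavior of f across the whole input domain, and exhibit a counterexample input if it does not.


Behavior is preserved: although local variable names differ; statement counts differ; min/max/abs usage differs, the outputs never diverge.
Spot check at x=1, y=2 — f: s = 1; ((x * s) <= (-y)) -> false; x = -9; (((max(y, x) - (y - -6)) != (y + y)) and (abs(x) == (x + s))) -> false; s = -8; return 0. g: s = 1; ((x * s) <= (-y)) -> false; x = -9; (((max(y, x) - (y - -6)) != (y + y)) and (abs(x) == (x + s))) -> false; s = -8; return 0. Both give 0.
Every one of the 63 inputs gives matching results.
verdict: equivalent
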